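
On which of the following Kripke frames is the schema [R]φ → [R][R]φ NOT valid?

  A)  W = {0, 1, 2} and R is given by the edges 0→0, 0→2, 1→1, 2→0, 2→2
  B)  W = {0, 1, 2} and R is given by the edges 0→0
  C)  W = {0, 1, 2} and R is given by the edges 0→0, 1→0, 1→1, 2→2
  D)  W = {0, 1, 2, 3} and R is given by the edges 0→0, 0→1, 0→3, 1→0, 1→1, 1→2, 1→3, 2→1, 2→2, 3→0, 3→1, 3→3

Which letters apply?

The schema [R]φ → [R][R]φ is axiom 4; it is valid on a frame iff R is transitive.
(A) R is transitive (R is closed under composition), so the schema is valid here.
(B) R is transitive (R is closed under composition), so the schema is valid here.
(C) R is transitive (R is closed under composition), so the schema is valid here.
(D) R is not transitive (0 R 1 and 1 R 2 but not 0 R 2), so the schema fails here.

D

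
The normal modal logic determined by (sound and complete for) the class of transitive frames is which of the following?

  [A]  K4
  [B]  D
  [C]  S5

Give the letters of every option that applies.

(A) K4 is determined by exactly this class.
(B) D is determined by the class of serial frames.
(C) S5 is determined by the class of reflexive, symmetric, and transitive frames.

A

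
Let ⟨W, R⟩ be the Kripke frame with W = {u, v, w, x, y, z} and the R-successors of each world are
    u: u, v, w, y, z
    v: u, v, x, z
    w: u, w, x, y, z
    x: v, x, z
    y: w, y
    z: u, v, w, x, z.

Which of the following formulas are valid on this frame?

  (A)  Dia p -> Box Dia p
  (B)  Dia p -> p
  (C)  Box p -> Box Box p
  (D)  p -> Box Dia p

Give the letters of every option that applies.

none

R is not symmetric: u R y but not y R u.
R is not transitive: u R v and v R x but not u R x.
R is not euclidean: u R v and u R w but not v R w.
R is not a subset of the identity: u R v with u ≠ v.
(A) Dia p -> Box Dia p is axiom 5; it is valid on a frame exactly when R is euclidean. R is not euclidean, so not valid.
(B) Dia p -> p (the converse of T) corresponds to R being a subset of the identity. Here R ⊄ identity, so not valid.
(C) Box p -> Box Box p is axiom 4; it is valid on a frame exactly when R is transitive. R is not transitive, so not valid.
(D) p -> Box Dia p (axiom B) characterises the symmetric frames. R is not symmetric — not valid.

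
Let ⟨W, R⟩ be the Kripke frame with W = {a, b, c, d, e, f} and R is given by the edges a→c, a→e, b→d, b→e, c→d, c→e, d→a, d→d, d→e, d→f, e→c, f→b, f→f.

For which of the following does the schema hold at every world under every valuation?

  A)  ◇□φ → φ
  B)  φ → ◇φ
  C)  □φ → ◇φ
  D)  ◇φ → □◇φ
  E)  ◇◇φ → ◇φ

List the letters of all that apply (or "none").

C

R is not reflexive: not a R a.
R is not symmetric: a R c but not c R a.
R is not transitive: a R c and c R d but not a R d.
R is not euclidean: b R e and b R d but not e R d.
R is serial: every world has an R-successor.
(A) ◇□φ → φ is the dual of axiom B; it is valid on a frame exactly when R is symmetric. R is not symmetric, so not valid.
(B) the dual of axiom T: valid iff R is reflexive. R is not reflexive — not valid.
(C) axiom D: valid iff R is serial. R is serial — valid.
(D) ◇φ → □◇φ is axiom 5, which corresponds to the euclidean property. R is not euclidean — not valid.
(E) ◇◇φ → ◇φ is the dual of axiom 4, which corresponds to transitivity. R is not transitive — not valid.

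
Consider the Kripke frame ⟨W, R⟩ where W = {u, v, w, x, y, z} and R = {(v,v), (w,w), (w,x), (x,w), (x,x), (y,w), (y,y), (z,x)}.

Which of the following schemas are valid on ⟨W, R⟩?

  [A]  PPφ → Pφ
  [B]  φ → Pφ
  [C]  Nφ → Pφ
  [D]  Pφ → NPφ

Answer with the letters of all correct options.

R is not reflexive: not u R u.
R is not transitive: y R w and w R x but not y R x.
R is not euclidean: y R w and y R y but not w R y.
R is not serial: u has no R-successor.
(A) the dual of axiom 4: valid iff R is transitive. R is not transitive — not valid.
(B) φ → Pφ (the dual of axiom T) characterises the reflexive frames. R is not reflexive — not valid.
(C) Nφ → Pφ is axiom D; it is valid on a frame exactly when R is serial. R is not serial, so not valid.
(D) Pφ → NPφ (axiom 5) characterises the euclidean frames. R is not euclidean — not valid.

none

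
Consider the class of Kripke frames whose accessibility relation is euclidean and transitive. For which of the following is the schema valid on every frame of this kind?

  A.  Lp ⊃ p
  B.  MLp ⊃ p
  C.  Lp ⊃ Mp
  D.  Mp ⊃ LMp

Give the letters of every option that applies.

(A) Lp ⊃ p (axiom T) characterises the reflexive frames. Such an R need not be reflexive — not valid.
(B) MLp ⊃ p is the dual of axiom B; it is valid on a frame exactly when R is symmetric. Such an R need not be symmetric, so not valid.
(C) axiom D: valid iff R is serial. Such an R need not be serial — not valid.
(D) axiom 5: valid iff R is euclidean. Every such R is euclidean — valid.

D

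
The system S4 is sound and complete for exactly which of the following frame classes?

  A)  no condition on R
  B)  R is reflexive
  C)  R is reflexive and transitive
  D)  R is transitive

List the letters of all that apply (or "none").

C

(A) this class determines K, not S4.
(B) this class determines T (= KT), not S4.
(C) S4 is sound and complete for exactly this class.
(D) this class determines K4, not S4.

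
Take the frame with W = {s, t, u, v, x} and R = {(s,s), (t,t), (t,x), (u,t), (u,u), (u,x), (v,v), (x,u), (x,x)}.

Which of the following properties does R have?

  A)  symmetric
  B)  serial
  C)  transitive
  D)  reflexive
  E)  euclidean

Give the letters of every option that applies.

(A) not symmetric: t R x but not x R t.
(B) serial: every world has an R-successor.
(C) not transitive: t R x and x R u but not t R u.
(D) reflexive: each world relates to itself.
(E) not euclidean: t R x and t R t but not x R t.

B, D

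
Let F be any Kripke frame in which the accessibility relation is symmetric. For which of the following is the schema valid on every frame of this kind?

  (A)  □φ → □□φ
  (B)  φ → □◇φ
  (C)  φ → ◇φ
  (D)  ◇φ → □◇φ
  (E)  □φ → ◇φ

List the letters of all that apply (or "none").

(A) □φ → □□φ (axiom 4) characterises the transitive frames. Such an R need not be transitive — not valid.
(B) axiom B: valid iff R is symmetric. Every such R is symmetric — valid.
(C) φ → ◇φ (the dual of axiom T) characterises the reflexive frames. Such an R need not be reflexive — not valid.
(D) ◇φ → □◇φ is axiom 5, which corresponds to the euclidean property. Such an R need not be euclidean — not valid.
(E) axiom D: valid iff R is serial. Such an R need not be serial — not valid.

B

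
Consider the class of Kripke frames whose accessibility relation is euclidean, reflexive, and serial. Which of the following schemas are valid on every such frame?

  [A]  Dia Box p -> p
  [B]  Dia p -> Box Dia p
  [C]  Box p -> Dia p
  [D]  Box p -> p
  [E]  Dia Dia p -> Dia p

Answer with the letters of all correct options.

A, B, C, D, E

A relation that is euclidean, reflexive, and serial is also symmetric and transitive.
(A) Dia Box p -> p is the dual of axiom B, which corresponds to symmetry. Every such R is symmetric — valid.
(B) Dia p -> Box Dia p (axiom 5) characterises the euclidean frames. Every such R is euclidean — valid.
(C) axiom D: valid iff R is serial. Every such R is serial — valid.
(D) axiom T: valid iff R is reflexive. Every such R is reflexive — valid.
(E) Dia Dia p -> Dia p (the dual of axiom 4) characterises the transitive frames. Every such R is transitive — valid.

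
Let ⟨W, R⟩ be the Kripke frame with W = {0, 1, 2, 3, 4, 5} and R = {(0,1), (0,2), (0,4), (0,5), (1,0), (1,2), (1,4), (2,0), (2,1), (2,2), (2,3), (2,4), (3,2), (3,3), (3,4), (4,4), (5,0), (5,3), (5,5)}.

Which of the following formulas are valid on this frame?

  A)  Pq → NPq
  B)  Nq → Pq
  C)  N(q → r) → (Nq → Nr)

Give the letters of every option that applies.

B, C

R is not euclidean: 0 R 1 and 0 R 5 but not 1 R 5.
R is serial: every world has an R-successor.
(A) axiom 5: valid iff R is euclidean. R is not euclidean — not valid.
(B) Nq → Pq is axiom D, which corresponds to seriality. R is serial — valid.
(C) N(q → r) → (Nq → Nr) is the K axiom; it holds on all frames — valid.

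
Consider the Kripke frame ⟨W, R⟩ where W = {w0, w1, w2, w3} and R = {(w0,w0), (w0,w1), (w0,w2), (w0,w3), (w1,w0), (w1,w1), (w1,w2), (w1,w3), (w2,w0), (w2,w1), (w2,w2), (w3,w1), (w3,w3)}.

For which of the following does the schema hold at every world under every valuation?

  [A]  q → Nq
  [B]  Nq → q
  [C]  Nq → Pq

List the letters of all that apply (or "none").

R is reflexive: each world relates to itself.
R is serial: every world has an R-successor.
R is not a subset of the identity: w0 R w1 with w0 ≠ w1.
(A) q → Nq is valid only on frames where every R-edge is a self-loop. Here R ⊄ identity — not valid.
(B) Nq → q is axiom T, which corresponds to reflexivity. R is reflexive — valid.
(C) Nq → Pq is axiom D, which corresponds to seriality. R is serial — valid.

B, C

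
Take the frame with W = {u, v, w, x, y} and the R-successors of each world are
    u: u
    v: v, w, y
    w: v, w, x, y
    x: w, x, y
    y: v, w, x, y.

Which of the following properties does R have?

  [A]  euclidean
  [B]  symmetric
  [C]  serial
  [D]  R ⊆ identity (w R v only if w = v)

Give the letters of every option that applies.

(A) not euclidean: w R v and w R x but not v R x.
(B) symmetric: every R-edge is matched by its reverse.
(C) serial: every world has an R-successor.
(D) not ⊆ identity: v R w with v ≠ w.

B, C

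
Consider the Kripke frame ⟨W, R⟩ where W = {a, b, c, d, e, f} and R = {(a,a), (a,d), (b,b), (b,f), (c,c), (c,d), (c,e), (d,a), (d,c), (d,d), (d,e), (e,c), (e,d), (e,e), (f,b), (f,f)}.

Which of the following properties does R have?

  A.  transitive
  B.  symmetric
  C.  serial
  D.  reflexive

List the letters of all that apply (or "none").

(A) not transitive: a R d and d R c but not a R c.
(B) symmetric: every R-edge is matched by its reverse.
(C) serial: every world has an R-successor.
(D) reflexive: each world relates to itself.

B, C, D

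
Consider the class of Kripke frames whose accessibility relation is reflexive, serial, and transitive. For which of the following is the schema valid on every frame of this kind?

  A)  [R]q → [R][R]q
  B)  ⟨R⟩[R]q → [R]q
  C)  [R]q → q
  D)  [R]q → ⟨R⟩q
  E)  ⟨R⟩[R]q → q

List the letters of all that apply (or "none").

(A) [R]q → [R][R]q is axiom 4, which corresponds to transitivity. Every such R is transitive — valid.
(B) ⟨R⟩[R]q → [R]q is the dual of axiom 5, which corresponds to the euclidean property. Such an R need not be euclidean — not valid.
(C) [R]q → q (axiom T) characterises the reflexive frames. Every such R is reflexive — valid.
(D) [R]q → ⟨R⟩q is axiom D; it is valid on a frame exactly when R is serial. Every such R is serial, so valid.
(E) ⟨R⟩[R]q → q (the dual of axiom B) characterises the symmetric frames. Such an R need not be symmetric — not valid.

A, C, D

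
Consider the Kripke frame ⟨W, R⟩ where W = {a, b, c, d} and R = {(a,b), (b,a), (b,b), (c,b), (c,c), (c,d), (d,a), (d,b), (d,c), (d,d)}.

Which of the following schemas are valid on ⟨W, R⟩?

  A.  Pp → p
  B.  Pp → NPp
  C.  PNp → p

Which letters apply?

none

R is not symmetric: c R b but not b R c.
R is not euclidean: c R b and c R c but not b R c.
R is not a subset of the identity: a R b with a ≠ b.
(A) Pp → p (the converse of T) corresponds to R being a subset of the identity. Here R ⊄ identity, so not valid.
(B) axiom 5: valid iff R is euclidean. R is not euclidean — not valid.
(C) the dual of axiom B: valid iff R is symmetric. R is not symmetric — not valid.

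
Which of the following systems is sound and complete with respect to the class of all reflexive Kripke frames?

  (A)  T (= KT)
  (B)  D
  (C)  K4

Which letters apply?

A

(A) T (= KT) is determined by exactly this class.
(B) D is determined by the class of serial frames.
(C) K4 is determined by the class of transitive frames.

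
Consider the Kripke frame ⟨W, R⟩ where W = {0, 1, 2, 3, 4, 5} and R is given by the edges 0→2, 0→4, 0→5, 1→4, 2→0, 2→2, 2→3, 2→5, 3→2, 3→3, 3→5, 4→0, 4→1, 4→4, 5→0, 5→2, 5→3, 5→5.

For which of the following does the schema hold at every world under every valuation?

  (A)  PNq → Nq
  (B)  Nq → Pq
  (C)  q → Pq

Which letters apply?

R is not reflexive: not 0 R 0.
R is not euclidean: 0 R 2 and 0 R 4 but not 2 R 4.
R is serial: every world has an R-successor.
(A) PNq → Nq (the dual of axiom 5) characterises the euclidean frames. R is not euclidean — not valid.
(B) Nq → Pq is axiom D, which corresponds to seriality. R is serial — valid.
(C) the dual of axiom T: valid iff R is reflexive. R is not reflexive — not valid.

B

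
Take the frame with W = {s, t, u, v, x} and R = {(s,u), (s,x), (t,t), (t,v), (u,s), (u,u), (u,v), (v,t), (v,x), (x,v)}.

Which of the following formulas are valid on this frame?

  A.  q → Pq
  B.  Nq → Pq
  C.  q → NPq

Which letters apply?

B

R is not reflexive: not s R s.
R is not symmetric: s R x but not x R s.
R is serial: every world has an R-successor.
(A) q → Pq is the dual of axiom T, which corresponds to reflexivity. R is not reflexive — not valid.
(B) Nq → Pq (axiom D) characterises the serial frames. R is serial — valid.
(C) q → NPq is axiom B; it is valid on a frame exactly when R is symmetric. R is not symmetric, so not valid.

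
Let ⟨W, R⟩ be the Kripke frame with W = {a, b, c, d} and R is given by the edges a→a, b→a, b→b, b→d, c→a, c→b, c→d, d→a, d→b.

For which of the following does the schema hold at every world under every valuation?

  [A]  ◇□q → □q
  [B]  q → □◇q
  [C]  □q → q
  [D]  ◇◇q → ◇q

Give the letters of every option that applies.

R is not reflexive: not c R c.
R is not symmetric: b R a but not a R b.
R is not transitive: d R b and b R d but not d R d.
R is not euclidean: b R a and b R b but not a R b.
(A) ◇□q → □q is the dual of axiom 5, which corresponds to the euclidean property. R is not euclidean — not valid.
(B) q → □◇q is axiom B; it is valid on a frame exactly when R is symmetric. R is not symmetric, so not valid.
(C) □q → q (axiom T) characterises the reflexive frames. R is not reflexive — not valid.
(D) ◇◇q → ◇q (the dual of axiom 4) characterises the transitive frames. R is not transitive — not valid.

none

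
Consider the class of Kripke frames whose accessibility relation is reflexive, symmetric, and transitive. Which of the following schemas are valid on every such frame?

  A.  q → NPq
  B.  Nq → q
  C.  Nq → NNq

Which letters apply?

A, B, C

A relation that is reflexive, symmetric, and transitive is also euclidean and serial.
(A) q → NPq is axiom B; it is valid on a frame exactly when R is symmetric. Every such R is symmetric, so valid.
(B) Nq → q (axiom T) characterises the reflexive frames. Every such R is reflexive — valid.
(C) Nq → NNq is axiom 4; it is valid on a frame exactly when R is transitive. Every such R is transitive, so valid.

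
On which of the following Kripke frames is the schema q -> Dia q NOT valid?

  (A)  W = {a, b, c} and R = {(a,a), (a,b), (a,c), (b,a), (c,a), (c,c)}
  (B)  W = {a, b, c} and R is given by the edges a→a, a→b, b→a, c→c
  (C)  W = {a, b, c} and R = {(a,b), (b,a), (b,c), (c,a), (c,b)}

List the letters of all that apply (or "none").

The schema q -> Dia q is the dual of axiom T; it is valid on a frame iff R is reflexive.
(A) R is not reflexive (not b R b), so the schema fails here.
(B) R is not reflexive (not b R b), so the schema fails here.
(C) R is not reflexive (not a R a), so the schema fails here.

A, B, C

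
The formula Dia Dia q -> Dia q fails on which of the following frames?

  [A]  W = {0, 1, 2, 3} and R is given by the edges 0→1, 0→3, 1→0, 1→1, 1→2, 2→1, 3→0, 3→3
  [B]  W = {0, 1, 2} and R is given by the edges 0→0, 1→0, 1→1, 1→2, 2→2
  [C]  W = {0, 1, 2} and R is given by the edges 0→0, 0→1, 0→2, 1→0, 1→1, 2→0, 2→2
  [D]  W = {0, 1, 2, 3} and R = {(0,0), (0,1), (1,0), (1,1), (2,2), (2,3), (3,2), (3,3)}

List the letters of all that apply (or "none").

The schema Dia Dia q -> Dia q is the dual of axiom 4; it is valid on a frame iff R is transitive.
(A) R is not transitive (0 R 1 and 1 R 0 but not 0 R 0), so the schema fails here.
(B) R is transitive (R is closed under composition), so the schema is valid here.
(C) R is not transitive (1 R 0 and 0 R 2 but not 1 R 2), so the schema fails here.
(D) R is transitive (R is closed under composition), so the schema is valid here.

A, C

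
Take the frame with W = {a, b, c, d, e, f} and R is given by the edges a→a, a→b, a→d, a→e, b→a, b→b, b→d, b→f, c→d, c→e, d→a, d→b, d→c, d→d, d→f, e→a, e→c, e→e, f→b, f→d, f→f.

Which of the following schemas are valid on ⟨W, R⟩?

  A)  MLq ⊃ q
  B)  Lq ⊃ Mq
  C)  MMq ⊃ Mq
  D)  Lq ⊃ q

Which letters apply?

R is not reflexive: not c R c.
R is symmetric: every R-edge is matched by its reverse.
R is not transitive: a R b and b R f but not a R f.
R is serial: every world has an R-successor.
(A) MLq ⊃ q (the dual of axiom B) characterises the symmetric frames. R is symmetric — valid.
(B) Lq ⊃ Mq is axiom D; it is valid on a frame exactly when R is serial. R is serial, so valid.
(C) MMq ⊃ Mq (the dual of axiom 4) characterises the transitive frames. R is not transitive — not valid.
(D) Lq ⊃ q is axiom T, which corresponds to reflexivity. R is not reflexive — not valid.

A, B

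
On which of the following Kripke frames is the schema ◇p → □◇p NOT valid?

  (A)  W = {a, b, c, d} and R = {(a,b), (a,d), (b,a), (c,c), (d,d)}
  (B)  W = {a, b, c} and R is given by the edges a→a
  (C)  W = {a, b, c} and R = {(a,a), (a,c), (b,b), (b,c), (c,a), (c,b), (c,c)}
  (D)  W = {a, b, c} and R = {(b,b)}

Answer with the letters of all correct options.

The schema ◇p → □◇p is axiom 5; it is valid on a frame iff R is euclidean.
(A) R is not euclidean (a R b and a R d but not b R d), so the schema fails here.
(B) R is euclidean (any two R-successors of the same world are R-related), so the schema is valid here.
(C) R is not euclidean (c R a and c R b but not a R b), so the schema fails here.
(D) R is euclidean (any two R-successors of the same world are R-related), so the schema is valid here.

A, C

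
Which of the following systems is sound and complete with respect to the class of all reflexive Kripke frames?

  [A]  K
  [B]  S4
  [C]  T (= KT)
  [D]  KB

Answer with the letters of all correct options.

C

(A) K is determined by the class of arbitrary frames.
(B) S4 is determined by the class of reflexive and transitive frames.
(C) T (= KT) is determined by exactly this class.
(D) KB is determined by the class of symmetric frames.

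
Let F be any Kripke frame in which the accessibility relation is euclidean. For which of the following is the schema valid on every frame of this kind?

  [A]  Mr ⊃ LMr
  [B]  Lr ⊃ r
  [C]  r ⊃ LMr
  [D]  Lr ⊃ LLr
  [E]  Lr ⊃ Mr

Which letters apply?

(A) axiom 5: valid iff R is euclidean. Every such R is euclidean — valid.
(B) Lr ⊃ r is axiom T, which corresponds to reflexivity. Such an R need not be reflexive — not valid.
(C) axiom B: valid iff R is symmetric. Such an R need not be symmetric — not valid.
(D) Lr ⊃ LLr (axiom 4) characterises the transitive frames. Such an R need not be transitive — not valid.
(E) Lr ⊃ Mr is axiom D; it is valid on a frame exactly when R is serial. Such an R need not be serial, so not valid.

A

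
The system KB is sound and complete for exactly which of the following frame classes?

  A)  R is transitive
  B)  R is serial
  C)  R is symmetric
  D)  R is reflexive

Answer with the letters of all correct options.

C

(A) this class determines K4, not KB.
(B) this class determines D, not KB.
(C) KB is sound and complete for exactly this class.
(D) this class determines T (= KT), not KB.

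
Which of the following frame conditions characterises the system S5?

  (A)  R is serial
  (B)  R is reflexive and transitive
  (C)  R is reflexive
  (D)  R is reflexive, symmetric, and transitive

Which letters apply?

D

(A) this class determines D, not S5.
(B) this class determines S4, not S5.
(C) this class determines T (= KT), not S5.
(D) S5 is sound and complete for exactly this class.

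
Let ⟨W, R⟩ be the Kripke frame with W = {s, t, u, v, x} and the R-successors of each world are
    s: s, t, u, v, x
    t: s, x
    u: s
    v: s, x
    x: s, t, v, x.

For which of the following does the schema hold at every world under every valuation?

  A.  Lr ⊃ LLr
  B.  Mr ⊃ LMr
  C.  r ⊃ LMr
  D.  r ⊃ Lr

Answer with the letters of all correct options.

C

R is symmetric: every R-edge is matched by its reverse.
R is not transitive: t R s and s R t but not t R t.
R is not euclidean: s R t and s R u but not t R u.
R is not a subset of the identity: s R t with s ≠ t.
(A) Lr ⊃ LLr (axiom 4) characterises the transitive frames. R is not transitive — not valid.
(B) Mr ⊃ LMr is axiom 5; it is valid on a frame exactly when R is euclidean. R is not euclidean, so not valid.
(C) r ⊃ LMr (axiom B) characterises the symmetric frames. R is symmetric — valid.
(D) r ⊃ Lr is valid only on frames where every R-edge is a self-loop. Here R ⊄ identity — not valid.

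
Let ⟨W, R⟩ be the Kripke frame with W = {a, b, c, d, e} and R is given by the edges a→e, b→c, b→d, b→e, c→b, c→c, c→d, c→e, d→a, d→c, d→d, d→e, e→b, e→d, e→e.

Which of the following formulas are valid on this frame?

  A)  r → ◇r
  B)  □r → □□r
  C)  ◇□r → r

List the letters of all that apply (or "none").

R is not reflexive: not a R a.
R is not symmetric: a R e but not e R a.
R is not transitive: a R e and e R b but not a R b.
(A) r → ◇r is the dual of axiom T; it is valid on a frame exactly when R is reflexive. R is not reflexive, so not valid.
(B) □r → □□r is axiom 4; it is valid on a frame exactly when R is transitive. R is not transitive, so not valid.
(C) the dual of axiom B: valid iff R is symmetric. R is not symmetric — not valid.

none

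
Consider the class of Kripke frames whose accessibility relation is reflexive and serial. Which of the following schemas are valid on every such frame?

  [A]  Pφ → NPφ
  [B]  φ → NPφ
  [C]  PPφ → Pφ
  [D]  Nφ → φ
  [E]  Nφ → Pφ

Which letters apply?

(A) Pφ → NPφ is axiom 5; it is valid on a frame exactly when R is euclidean. Such an R need not be euclidean, so not valid.
(B) φ → NPφ is axiom B, which corresponds to symmetry. Such an R need not be symmetric — not valid.
(C) PPφ → Pφ is the dual of axiom 4; it is valid on a frame exactly when R is transitive. Such an R need not be transitive, so not valid.
(D) Nφ → φ is axiom T, which corresponds to reflexivity. Every such R is reflexive — valid.
(E) Nφ → Pφ is axiom D, which corresponds to seriality. Every such R is serial — valid.

D, E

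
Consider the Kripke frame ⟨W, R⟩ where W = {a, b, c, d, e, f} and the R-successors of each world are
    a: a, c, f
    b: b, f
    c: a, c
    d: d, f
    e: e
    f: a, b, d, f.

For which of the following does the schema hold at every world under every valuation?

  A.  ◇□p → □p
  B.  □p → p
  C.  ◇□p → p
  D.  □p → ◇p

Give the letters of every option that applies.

B, C, D

R is reflexive: each world relates to itself.
R is symmetric: every R-edge is matched by its reverse.
R is not euclidean: a R c and a R f but not c R f.
R is serial: every world has an R-successor.
(A) ◇□p → □p is the dual of axiom 5; it is valid on a frame exactly when R is euclidean. R is not euclidean, so not valid.
(B) □p → p (axiom T) characterises the reflexive frames. R is reflexive — valid.
(C) the dual of axiom B: valid iff R is symmetric. R is symmetric — valid.
(D) □p → ◇p is axiom D, which corresponds to seriality. R is serial — valid.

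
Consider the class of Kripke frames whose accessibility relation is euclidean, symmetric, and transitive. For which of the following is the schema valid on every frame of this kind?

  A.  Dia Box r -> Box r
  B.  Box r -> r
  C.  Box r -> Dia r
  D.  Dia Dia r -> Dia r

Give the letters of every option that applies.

(A) the dual of axiom 5: valid iff R is euclidean. Every such R is euclidean — valid.
(B) Box r -> r (axiom T) characterises the reflexive frames. Such an R need not be reflexive — not valid.
(C) axiom D: valid iff R is serial. Such an R need not be serial — not valid.
(D) Dia Dia r -> Dia r is the dual of axiom 4; it is valid on a frame exactly when R is transitive. Every such R is transitive, so valid.

A, D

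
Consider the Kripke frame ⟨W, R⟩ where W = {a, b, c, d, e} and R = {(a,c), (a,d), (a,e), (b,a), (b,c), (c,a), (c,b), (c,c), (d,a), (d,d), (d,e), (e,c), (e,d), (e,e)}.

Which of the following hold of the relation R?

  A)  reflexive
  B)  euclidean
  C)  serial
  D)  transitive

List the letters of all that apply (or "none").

(A) not reflexive: not a R a.
(B) not euclidean: a R c and a R d but not c R d.
(C) serial: every world has an R-successor.
(D) not transitive: a R c and c R a but not a R a.

C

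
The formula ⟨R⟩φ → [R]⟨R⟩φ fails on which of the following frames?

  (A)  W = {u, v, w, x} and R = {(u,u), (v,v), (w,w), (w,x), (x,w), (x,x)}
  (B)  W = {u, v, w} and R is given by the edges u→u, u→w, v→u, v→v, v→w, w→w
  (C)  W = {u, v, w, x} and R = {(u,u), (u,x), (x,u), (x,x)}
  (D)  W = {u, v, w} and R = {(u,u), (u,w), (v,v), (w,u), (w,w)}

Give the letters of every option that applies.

The schema ⟨R⟩φ → [R]⟨R⟩φ is axiom 5; it is valid on a frame iff R is euclidean.
(A) R is euclidean (any two R-successors of the same world are R-related), so the schema is valid here.
(B) R is not euclidean (u R w and u R u but not w R u), so the schema fails here.
(C) R is euclidean (any two R-successors of the same world are R-related), so the schema is valid here.
(D) R is euclidean (any two R-successors of the same world are R-related), so the schema is valid here.

B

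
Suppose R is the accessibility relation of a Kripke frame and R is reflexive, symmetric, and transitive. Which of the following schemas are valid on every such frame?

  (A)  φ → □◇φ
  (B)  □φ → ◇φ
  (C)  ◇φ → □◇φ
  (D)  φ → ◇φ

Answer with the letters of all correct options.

A, B, C, D

A relation that is reflexive, symmetric, and transitive is also euclidean and serial.
(A) φ → □◇φ is axiom B, which corresponds to symmetry. Every such R is symmetric — valid.
(B) □φ → ◇φ (axiom D) characterises the serial frames. Every such R is serial — valid.
(C) ◇φ → □◇φ (axiom 5) characterises the euclidean frames. Every such R is euclidean — valid.
(D) the dual of axiom T: valid iff R is reflexive. Every such R is reflexive — valid.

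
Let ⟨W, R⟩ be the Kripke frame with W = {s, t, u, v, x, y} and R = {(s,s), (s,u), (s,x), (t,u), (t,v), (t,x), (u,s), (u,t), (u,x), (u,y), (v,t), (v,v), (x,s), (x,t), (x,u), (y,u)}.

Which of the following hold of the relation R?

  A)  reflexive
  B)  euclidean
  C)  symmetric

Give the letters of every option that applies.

(A) not reflexive: not t R t.
(B) not euclidean: t R u and t R v but not u R v.
(C) symmetric: every R-edge is matched by its reverse.

C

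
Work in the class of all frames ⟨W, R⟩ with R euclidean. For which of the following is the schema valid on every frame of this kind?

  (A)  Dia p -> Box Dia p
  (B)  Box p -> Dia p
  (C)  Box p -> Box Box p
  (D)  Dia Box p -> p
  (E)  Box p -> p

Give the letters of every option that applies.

A

(A) Dia p -> Box Dia p (axiom 5) characterises the euclidean frames. Every such R is euclidean — valid.
(B) Box p -> Dia p is axiom D; it is valid on a frame exactly when R is serial. Such an R need not be serial, so not valid.
(C) Box p -> Box Box p is axiom 4; it is valid on a frame exactly when R is transitive. Such an R need not be transitive, so not valid.
(D) Dia Box p -> p is the dual of axiom B, which corresponds to symmetry. Such an R need not be symmetric — not valid.
(E) axiom T: valid iff R is reflexive. Such an R need not be reflexive — not valid.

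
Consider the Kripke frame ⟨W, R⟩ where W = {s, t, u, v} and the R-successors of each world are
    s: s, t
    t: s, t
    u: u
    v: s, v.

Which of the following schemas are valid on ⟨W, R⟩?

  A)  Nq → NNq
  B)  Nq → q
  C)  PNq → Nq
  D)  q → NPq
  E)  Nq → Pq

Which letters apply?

B, E

R is reflexive: each world relates to itself.
R is not symmetric: v R s but not s R v.
R is not transitive: v R s and s R t but not v R t.
R is not euclidean: v R s and v R v but not s R v.
R is serial: every world has an R-successor.
(A) Nq → NNq is axiom 4, which corresponds to transitivity. R is not transitive — not valid.
(B) Nq → q (axiom T) characterises the reflexive frames. R is reflexive — valid.
(C) PNq → Nq is the dual of axiom 5; it is valid on a frame exactly when R is euclidean. R is not euclidean, so not valid.
(D) q → NPq is axiom B; it is valid on a frame exactly when R is symmetric. R is not symmetric, so not valid.
(E) axiom D: valid iff R is serial. R is serial — valid.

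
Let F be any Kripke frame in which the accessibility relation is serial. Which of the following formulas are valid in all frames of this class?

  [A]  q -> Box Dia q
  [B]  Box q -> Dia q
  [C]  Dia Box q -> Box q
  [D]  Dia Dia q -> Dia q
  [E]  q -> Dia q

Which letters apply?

B

(A) q -> Box Dia q is axiom B, which corresponds to symmetry. Such an R need not be symmetric — not valid.
(B) axiom D: valid iff R is serial. Every such R is serial — valid.
(C) Dia Box q -> Box q is the dual of axiom 5, which corresponds to the euclidean property. Such an R need not be euclidean — not valid.
(D) Dia Dia q -> Dia q (the dual of axiom 4) characterises the transitive frames. Such an R need not be transitive — not valid.
(E) the dual of axiom T: valid iff R is reflexive. Such an R need not be reflexive — not valid.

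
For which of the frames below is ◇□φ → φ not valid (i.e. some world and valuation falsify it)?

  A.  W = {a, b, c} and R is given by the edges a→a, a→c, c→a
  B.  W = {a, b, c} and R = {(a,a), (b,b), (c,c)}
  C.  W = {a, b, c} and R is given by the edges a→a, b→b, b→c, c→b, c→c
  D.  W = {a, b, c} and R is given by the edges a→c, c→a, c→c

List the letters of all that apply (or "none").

The schema ◇□φ → φ is the dual of axiom B; it is valid on a frame iff R is symmetric.
(A) R is symmetric (every R-edge is matched by its reverse), so the schema is valid here.
(B) R is symmetric (every R-edge is matched by its reverse), so the schema is valid here.
(C) R is symmetric (every R-edge is matched by its reverse), so the schema is valid here.
(D) R is symmetric (every R-edge is matched by its reverse), so the schema is valid here.

none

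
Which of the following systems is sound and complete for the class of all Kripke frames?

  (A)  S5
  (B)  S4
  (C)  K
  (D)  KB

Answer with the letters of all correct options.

C

(A) S5 is determined by the class of reflexive, symmetric, and transitive frames.
(B) S4 is determined by the class of reflexive and transitive frames.
(C) K is determined by exactly this class.
(D) KB is determined by the class of symmetric frames.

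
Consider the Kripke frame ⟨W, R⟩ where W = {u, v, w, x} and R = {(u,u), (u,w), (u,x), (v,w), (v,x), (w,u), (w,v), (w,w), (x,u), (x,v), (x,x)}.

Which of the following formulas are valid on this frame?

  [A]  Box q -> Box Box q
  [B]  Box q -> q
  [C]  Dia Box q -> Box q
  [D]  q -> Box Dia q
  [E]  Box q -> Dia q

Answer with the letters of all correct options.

R is not reflexive: not v R v.
R is symmetric: every R-edge is matched by its reverse.
R is not transitive: u R w and w R v but not u R v.
R is not euclidean: u R w and u R x but not w R x.
R is serial: every world has an R-successor.
(A) Box q -> Box Box q is axiom 4, which corresponds to transitivity. R is not transitive — not valid.
(B) Box q -> q (axiom T) characterises the reflexive frames. R is not reflexive — not valid.
(C) Dia Box q -> Box q is the dual of axiom 5; it is valid on a frame exactly when R is euclidean. R is not euclidean, so not valid.
(D) q -> Box Dia q (axiom B) characterises the symmetric frames. R is symmetric — valid.
(E) Box q -> Dia q (axiom D) characterises the serial frames. R is serial — valid.

D, E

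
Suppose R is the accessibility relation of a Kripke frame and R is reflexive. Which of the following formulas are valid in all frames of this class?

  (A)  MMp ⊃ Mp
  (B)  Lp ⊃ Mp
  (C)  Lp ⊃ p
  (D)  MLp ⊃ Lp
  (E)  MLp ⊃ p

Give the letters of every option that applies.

A reflexive relation is serial.
(A) the dual of axiom 4: valid iff R is transitive. Such an R need not be transitive — not valid.
(B) Lp ⊃ Mp is axiom D; it is valid on a frame exactly when R is serial. Every such R is serial, so valid.
(C) Lp ⊃ p (axiom T) characterises the reflexive frames. Every such R is reflexive — valid.
(D) MLp ⊃ Lp is the dual of axiom 5; it is valid on a frame exactly when R is euclidean. Such an R need not be euclidean, so not valid.
(E) MLp ⊃ p is the dual of axiom B, which corresponds to symmetry. Such an R need not be symmetric — not valid.

B, C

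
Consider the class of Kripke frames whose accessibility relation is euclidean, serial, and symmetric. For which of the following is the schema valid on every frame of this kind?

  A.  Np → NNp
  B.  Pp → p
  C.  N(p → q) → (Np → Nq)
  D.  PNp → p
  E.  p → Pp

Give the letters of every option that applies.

A, C, D, E

Serial, symmetric and euclidean together give transitive (from symmetry + euclidean) and then reflexive; the relation is an equivalence.
(A) Np → NNp is axiom 4, which corresponds to transitivity. Every such R is transitive — valid.
(B) Pp → p (the converse of T) corresponds to R being a subset of the identity. Such an R need not be a subset of the identity, so not valid.
(C) N(p → q) → (Np → Nq) is axiom K, valid on every Kripke frame — valid.
(D) the dual of axiom B: valid iff R is symmetric. Every such R is symmetric — valid.
(E) p → Pp is the dual of axiom T, which corresponds to reflexivity. Every such R is reflexive — valid.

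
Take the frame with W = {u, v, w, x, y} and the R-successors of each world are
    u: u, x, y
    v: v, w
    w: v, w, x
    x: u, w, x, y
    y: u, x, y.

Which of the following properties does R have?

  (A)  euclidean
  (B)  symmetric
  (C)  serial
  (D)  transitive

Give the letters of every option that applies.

(A) not euclidean: w R v and w R x but not v R x.
(B) symmetric: every R-edge is matched by its reverse.
(C) serial: every world has an R-successor.
(D) not transitive: u R x and x R w but not u R w.

B, C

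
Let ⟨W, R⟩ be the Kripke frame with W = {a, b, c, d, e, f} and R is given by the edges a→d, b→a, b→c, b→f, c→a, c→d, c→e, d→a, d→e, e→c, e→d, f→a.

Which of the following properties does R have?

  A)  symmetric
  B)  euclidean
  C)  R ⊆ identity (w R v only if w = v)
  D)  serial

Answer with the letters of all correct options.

(A) not symmetric: b R a but not a R b.
(B) not euclidean: b R a and b R c but not a R c.
(C) not ⊆ identity: a R d with a ≠ d.
(D) serial: every world has an R-successor.

D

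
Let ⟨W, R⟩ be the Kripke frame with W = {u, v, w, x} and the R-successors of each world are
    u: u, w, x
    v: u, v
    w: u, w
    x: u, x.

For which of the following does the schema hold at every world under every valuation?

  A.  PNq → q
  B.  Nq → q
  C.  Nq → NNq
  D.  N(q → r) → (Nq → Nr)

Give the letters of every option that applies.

B, D

R is reflexive: each world relates to itself.
R is not symmetric: v R u but not u R v.
R is not transitive: v R u and u R w but not v R w.
(A) PNq → q is the dual of axiom B; it is valid on a frame exactly when R is symmetric. R is not symmetric, so not valid.
(B) Nq → q (axiom T) characterises the reflexive frames. R is reflexive — valid.
(C) Nq → NNq is axiom 4, which corresponds to transitivity. R is not transitive — not valid.
(D) N(q → r) → (Nq → Nr) is the K axiom; it holds on all frames — valid.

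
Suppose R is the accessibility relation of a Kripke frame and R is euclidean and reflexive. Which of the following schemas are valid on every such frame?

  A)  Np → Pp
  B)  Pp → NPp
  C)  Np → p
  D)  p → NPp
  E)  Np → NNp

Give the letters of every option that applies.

A reflexive euclidean relation is also symmetric (from wRw and wRv the euclidean condition gives vRw) and hence transitive; it is an equivalence relation.
(A) Np → Pp (axiom D) characterises the serial frames. Every such R is serial — valid.
(B) axiom 5: valid iff R is euclidean. Every such R is euclidean — valid.
(C) Np → p is axiom T, which corresponds to reflexivity. Every such R is reflexive — valid.
(D) p → NPp is axiom B, which corresponds to symmetry. Every such R is symmetric — valid.
(E) axiom 4: valid iff R is transitive. Every such R is transitive — valid.

A, B, C, D, E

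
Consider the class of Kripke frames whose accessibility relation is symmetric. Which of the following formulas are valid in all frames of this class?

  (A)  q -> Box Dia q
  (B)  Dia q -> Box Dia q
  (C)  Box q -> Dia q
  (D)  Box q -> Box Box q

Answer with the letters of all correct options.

A

(A) axiom B: valid iff R is symmetric. Every such R is symmetric — valid.
(B) Dia q -> Box Dia q (axiom 5) characterises the euclidean frames. Such an R need not be euclidean — not valid.
(C) Box q -> Dia q is axiom D; it is valid on a frame exactly when R is serial. Such an R need not be serial, so not valid.
(D) Box q -> Box Box q is axiom 4, which corresponds to transitivity. Such an R need not be transitive — not valid.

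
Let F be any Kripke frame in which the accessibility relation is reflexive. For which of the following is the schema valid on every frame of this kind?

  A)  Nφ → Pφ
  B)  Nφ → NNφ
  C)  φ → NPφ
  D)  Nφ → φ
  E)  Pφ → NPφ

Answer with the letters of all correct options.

A reflexive relation is serial.
(A) Nφ → Pφ is axiom D; it is valid on a frame exactly when R is serial. Every such R is serial, so valid.
(B) Nφ → NNφ is axiom 4; it is valid on a frame exactly when R is transitive. Such an R need not be transitive, so not valid.
(C) axiom B: valid iff R is symmetric. Such an R need not be symmetric — not valid.
(D) Nφ → φ is axiom T; it is valid on a frame exactly when R is reflexive. Every such R is reflexive, so valid.
(E) Pφ → NPφ (axiom 5) characterises the euclidean frames. Such an R need not be euclidean — not valid.

A, D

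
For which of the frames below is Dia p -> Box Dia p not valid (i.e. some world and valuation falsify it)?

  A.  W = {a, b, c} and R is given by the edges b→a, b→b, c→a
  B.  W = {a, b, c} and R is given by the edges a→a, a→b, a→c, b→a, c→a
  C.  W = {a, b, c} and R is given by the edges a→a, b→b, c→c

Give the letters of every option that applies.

A, B

The schema Dia p -> Box Dia p is axiom 5; it is valid on a frame iff R is euclidean.
(A) R is not euclidean (b R a and b R b but not a R b), so the schema fails here.
(B) R is not euclidean (a R b and a R c but not b R c), so the schema fails here.
(C) R is euclidean (any two R-successors of the same world are R-related), so the schema is valid here.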